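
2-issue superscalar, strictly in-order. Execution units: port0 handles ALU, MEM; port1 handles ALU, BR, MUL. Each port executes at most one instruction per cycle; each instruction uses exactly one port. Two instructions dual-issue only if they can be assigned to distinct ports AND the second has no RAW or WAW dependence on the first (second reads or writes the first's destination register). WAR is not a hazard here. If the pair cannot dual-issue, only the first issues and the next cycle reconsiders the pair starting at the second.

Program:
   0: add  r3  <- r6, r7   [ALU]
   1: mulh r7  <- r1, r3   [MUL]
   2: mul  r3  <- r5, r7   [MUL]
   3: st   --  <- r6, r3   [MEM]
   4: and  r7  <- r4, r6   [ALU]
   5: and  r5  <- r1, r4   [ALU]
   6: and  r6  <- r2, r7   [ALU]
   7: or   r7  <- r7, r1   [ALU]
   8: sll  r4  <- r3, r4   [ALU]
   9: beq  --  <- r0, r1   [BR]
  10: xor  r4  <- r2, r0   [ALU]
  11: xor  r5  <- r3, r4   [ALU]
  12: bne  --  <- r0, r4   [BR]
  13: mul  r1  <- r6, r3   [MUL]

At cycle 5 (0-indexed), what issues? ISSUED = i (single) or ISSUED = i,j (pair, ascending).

ISSUED = 7,8

t=0 i0:add.ALU ; RAW r3
t=1 i1:mulh.MUL ; no-port MUL/MUL
t=2 i2:mul.MUL ; RAW r3
t=3 i3&i4:st.MEM/and.ALU ; 2-wide
t=4 i5&i6:and.ALU/and.ALU ; 2-wide
t=5 i7&i8:or.ALU/sll.ALU ; 2-wide
t=6 i9&i10:beq.BR/xor.ALU ; 2-wide
t=7 i11&i12:xor.ALU/bne.BR ; 2-wide
t=8 i13:mul.MUL ; tail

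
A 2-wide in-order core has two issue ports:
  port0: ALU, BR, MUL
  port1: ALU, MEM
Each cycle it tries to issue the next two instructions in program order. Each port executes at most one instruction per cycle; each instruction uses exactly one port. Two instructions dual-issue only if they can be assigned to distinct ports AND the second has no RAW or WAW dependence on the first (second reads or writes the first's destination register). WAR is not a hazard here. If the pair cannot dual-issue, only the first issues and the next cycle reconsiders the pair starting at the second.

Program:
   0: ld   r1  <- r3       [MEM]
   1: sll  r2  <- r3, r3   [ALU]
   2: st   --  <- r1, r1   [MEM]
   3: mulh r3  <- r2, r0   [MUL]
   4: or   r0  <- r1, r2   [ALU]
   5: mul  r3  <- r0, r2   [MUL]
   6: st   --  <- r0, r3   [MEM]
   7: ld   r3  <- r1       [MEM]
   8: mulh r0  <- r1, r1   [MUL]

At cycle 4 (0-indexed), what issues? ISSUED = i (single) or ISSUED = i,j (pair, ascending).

ISSUED = 6

  cy0 -> i0,i1 (ld.MEM/sll.ALU) dual
  cy1 -> i2,i3 (st.MEM/mulh.MUL) dual
  cy2 -> i4 (or.ALU) RAW r0
  cy3 -> i5 (mul.MUL) RAW r3
  cy4 -> i6 (st.MEM) no-port MEM/MEM
  cy5 -> i7,i8 (ld.MEM/mulh.MUL) dual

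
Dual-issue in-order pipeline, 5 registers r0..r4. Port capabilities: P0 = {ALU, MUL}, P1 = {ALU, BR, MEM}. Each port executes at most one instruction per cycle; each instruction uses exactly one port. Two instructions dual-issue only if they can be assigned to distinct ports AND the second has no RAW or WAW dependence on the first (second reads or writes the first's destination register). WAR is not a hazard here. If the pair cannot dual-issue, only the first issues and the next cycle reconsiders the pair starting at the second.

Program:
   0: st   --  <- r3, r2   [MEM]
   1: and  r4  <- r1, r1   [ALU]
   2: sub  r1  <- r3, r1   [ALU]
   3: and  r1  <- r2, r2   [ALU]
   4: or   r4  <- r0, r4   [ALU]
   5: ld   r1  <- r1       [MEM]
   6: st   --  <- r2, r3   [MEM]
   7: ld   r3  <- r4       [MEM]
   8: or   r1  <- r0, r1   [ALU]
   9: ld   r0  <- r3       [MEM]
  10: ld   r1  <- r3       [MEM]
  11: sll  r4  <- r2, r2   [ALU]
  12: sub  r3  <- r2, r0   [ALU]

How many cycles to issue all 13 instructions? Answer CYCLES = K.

c0: i0+i1 st;and  pair
c1: i2 sub  WAW r1
c2: i3+i4 and;or  pair
c3: i5 ld  no-port MEM/MEM
c4: i6 st  no-port MEM/MEM
c5: i7+i8 ld;or  pair
c6: i9 ld  no-port MEM/MEM
c7: i10+i11 ld;sll  pair
c8: i12 sub  tail

CYCLES = 9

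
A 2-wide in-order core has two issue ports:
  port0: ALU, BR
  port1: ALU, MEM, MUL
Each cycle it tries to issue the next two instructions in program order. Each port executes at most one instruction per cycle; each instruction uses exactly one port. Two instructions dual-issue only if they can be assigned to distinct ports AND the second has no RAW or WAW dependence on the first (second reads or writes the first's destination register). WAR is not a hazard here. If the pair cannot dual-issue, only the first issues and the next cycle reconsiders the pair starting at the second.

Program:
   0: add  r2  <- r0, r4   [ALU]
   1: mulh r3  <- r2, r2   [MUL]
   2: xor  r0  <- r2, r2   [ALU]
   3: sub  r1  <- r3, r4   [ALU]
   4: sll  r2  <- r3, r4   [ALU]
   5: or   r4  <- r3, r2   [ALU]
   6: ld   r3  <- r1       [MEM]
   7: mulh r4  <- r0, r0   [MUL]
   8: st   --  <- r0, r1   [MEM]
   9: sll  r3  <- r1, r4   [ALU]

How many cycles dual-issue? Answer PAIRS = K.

PAIRS = 4

c0: i0 add.ALU  RAW r2
c1: i1+i2 mulh.MUL xor.ALU  dual
c2: i3+i4 sub.ALU sll.ALU  dual
c3: i5+i6 or.ALU ld.MEM  dual
c4: i7 mulh.MUL  no-port MUL/MEM
c5: i8+i9 st.MEM sll.ALU  dual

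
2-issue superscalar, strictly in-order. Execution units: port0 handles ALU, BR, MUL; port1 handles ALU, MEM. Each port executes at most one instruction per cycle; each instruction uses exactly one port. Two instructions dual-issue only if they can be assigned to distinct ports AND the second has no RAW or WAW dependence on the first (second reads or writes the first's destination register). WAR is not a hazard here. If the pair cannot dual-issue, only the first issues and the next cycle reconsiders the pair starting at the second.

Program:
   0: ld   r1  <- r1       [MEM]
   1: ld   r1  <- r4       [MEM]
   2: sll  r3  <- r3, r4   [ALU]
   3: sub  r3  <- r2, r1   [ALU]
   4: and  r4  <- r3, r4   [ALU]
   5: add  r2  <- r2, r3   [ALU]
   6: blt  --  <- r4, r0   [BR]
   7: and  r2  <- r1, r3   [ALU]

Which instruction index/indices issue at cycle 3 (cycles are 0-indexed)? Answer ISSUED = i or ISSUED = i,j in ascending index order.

  cy0 -> i0 (ld.MEM) no-port MEM/MEM
  cy1 -> i1&i2 (ld.MEM sll.ALU) pair
  cy2 -> i3 (sub.ALU) RAW r3
  cy3 -> i4&i5 (and.ALU add.ALU) pair
  cy4 -> i6&i7 (blt.BR and.ALU) pair

ISSUED = 4,5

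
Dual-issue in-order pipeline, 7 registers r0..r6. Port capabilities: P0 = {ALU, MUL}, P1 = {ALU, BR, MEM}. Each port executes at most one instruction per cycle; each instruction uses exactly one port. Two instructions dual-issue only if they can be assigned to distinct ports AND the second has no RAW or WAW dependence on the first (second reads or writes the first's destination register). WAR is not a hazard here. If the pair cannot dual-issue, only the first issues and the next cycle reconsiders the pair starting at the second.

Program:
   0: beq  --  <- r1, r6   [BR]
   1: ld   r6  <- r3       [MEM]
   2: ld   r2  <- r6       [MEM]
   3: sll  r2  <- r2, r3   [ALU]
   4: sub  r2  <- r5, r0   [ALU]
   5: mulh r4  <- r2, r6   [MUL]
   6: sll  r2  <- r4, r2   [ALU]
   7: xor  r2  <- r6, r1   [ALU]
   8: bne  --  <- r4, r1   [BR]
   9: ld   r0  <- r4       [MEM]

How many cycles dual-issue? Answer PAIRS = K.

PAIRS = 1

#0 head=0: beq.BR i0 no-port BR/MEM
#1 head=1: ld.MEM i1 no-port MEM/MEM
#2 head=2: ld.MEM i2 RAW+WAW r2
#3 head=3: sll.ALU i3 WAW r2
#4 head=4: sub.ALU i4 RAW r2
#5 head=5: mulh.MUL i5 RAW r4
#6 head=6: sll.ALU i6 WAW r2
#7 head=7: xor.ALU;bne.BR i7,i8 dual
#8 head=9: ld.MEM i9 tail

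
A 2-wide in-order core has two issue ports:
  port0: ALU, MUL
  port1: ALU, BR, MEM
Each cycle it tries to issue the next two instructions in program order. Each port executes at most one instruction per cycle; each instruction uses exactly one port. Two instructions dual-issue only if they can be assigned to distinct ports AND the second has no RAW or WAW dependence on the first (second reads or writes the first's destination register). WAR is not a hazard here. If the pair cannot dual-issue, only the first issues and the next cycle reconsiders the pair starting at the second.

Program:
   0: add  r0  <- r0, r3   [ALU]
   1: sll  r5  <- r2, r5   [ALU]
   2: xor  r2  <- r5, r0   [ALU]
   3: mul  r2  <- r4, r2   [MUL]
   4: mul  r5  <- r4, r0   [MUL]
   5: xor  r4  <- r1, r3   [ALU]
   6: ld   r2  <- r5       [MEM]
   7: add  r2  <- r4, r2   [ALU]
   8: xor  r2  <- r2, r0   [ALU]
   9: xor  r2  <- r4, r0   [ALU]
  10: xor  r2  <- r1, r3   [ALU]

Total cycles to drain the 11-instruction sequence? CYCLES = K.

CYCLES = 9

t=0 i0/i1:add.ALU/sll.ALU ; 2-wide
t=1 i2:xor.ALU ; RAW+WAW r2
t=2 i3:mul.MUL ; no-port MUL/MUL
t=3 i4/i5:mul.MUL/xor.ALU ; 2-wide
t=4 i6:ld.MEM ; RAW+WAW r2
t=5 i7:add.ALU ; RAW+WAW r2
t=6 i8:xor.ALU ; WAW r2
t=7 i9:xor.ALU ; WAW r2
t=8 i10:xor.ALU ; tail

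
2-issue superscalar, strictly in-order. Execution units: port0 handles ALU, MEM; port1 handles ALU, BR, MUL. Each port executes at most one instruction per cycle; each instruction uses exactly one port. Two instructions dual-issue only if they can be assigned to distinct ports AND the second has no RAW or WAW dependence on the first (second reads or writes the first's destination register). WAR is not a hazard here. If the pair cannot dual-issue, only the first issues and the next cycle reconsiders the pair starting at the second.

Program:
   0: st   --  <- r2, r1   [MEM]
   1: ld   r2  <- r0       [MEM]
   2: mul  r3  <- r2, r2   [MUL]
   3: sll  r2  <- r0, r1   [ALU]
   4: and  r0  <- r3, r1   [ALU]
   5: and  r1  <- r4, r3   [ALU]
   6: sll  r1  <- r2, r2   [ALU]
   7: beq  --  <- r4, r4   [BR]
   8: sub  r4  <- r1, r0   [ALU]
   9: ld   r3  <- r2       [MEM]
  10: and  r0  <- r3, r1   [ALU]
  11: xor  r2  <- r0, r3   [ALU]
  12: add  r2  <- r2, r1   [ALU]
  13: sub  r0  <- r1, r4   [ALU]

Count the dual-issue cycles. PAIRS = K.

PAIRS = 5

0. st @i0  | no-port MEM/MEM
1. ld @i1  | RAW r2
2. mul+sll @i2/i3  | dual
3. and+and @i4/i5  | dual
4. sll+beq @i6/i7  | dual
5. sub+ld @i8/i9  | dual
6. and @i10  | RAW r0
7. xor @i11  | RAW+WAW r2
8. add+sub @i12/i13  | dual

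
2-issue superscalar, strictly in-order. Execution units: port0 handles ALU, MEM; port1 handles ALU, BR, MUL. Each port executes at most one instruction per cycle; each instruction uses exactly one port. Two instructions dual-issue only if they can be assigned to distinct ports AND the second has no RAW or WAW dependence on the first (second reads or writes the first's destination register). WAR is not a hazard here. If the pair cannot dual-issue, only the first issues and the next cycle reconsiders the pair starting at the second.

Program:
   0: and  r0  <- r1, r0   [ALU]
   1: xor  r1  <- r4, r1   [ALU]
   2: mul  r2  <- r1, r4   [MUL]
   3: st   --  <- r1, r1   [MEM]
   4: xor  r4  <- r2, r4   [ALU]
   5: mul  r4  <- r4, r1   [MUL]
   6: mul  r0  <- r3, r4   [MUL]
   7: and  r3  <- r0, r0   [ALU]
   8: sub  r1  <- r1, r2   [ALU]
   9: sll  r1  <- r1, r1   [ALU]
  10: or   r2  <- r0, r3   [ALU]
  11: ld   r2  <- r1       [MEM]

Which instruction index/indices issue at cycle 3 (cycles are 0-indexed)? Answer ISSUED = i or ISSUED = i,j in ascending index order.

ISSUED = 5

[0] i0,i1  and.ALU+xor.ALU  -- pair
[1] i2,i3  mul.MUL+st.MEM  -- pair
[2] i4  xor.ALU  -- RAW+WAW r4
[3] i5  mul.MUL  -- no-port MUL/MUL
[4] i6  mul.MUL  -- RAW r0
[5] i7,i8  and.ALU+sub.ALU  -- pair
[6] i9,i10  sll.ALU+or.ALU  -- pair
[7] i11  ld.MEM  -- tail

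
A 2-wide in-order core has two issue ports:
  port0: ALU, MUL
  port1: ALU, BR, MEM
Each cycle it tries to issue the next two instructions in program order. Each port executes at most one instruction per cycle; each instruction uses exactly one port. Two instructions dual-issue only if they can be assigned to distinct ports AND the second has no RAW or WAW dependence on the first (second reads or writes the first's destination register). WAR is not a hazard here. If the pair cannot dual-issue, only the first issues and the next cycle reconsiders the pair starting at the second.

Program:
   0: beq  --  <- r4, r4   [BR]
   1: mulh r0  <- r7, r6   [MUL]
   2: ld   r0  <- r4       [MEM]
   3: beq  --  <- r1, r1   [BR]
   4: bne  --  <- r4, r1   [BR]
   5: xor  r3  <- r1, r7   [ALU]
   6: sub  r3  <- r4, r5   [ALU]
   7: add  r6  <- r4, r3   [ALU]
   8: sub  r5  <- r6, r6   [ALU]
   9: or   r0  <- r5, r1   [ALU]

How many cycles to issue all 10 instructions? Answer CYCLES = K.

CYCLES = 8

#0 head=0: beq;mulh i0,i1 2-wide
#1 head=2: ld i2 no-port MEM/BR
#2 head=3: beq i3 no-port BR/BR
#3 head=4: bne;xor i4,i5 2-wide
#4 head=6: sub i6 RAW r3
#5 head=7: add i7 RAW r6
#6 head=8: sub i8 RAW r5
#7 head=9: or i9 tail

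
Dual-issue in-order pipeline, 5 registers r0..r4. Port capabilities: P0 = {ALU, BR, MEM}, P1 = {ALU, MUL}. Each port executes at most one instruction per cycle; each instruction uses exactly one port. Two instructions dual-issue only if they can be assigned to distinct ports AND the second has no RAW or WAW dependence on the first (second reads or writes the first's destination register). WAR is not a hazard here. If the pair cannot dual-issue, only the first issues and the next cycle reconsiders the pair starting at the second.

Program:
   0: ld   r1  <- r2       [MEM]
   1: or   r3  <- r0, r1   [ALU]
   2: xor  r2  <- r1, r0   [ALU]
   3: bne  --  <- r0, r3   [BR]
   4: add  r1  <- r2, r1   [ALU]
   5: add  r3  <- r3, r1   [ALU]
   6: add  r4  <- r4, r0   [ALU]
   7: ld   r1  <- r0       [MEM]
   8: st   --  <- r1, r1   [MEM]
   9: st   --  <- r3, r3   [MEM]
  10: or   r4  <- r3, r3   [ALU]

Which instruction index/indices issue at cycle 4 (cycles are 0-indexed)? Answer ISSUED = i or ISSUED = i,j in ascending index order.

t=0 i0:ld.MEM ; RAW r1
t=1 i1,i2:or.ALU+xor.ALU ; dual
t=2 i3,i4:bne.BR+add.ALU ; dual
t=3 i5,i6:add.ALU+add.ALU ; dual
t=4 i7:ld.MEM ; no-port MEM/MEM
t=5 i8:st.MEM ; no-port MEM/MEM
t=6 i9,i10:st.MEM+or.ALU ; dual

ISSUED = 7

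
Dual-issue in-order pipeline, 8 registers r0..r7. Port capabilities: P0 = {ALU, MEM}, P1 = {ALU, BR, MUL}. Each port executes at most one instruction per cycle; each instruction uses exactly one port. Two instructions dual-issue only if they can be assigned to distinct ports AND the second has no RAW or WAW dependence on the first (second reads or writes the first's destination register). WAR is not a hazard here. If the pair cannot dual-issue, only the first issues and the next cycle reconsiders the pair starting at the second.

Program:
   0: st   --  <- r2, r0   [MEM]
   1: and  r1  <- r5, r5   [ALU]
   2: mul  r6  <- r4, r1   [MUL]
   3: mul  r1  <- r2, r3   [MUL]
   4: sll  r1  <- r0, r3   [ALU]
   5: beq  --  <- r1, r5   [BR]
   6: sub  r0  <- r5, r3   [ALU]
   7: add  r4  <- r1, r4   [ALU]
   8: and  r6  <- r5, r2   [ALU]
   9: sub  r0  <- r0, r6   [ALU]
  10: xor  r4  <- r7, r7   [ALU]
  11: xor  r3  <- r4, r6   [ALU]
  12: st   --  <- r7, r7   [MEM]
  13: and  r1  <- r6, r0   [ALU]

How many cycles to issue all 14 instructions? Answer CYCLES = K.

CYCLES = 9

c0: i0+i1 st.MEM+and.ALU  2-wide
c1: i2 mul.MUL  no-port MUL/MUL
c2: i3 mul.MUL  WAW r1
c3: i4 sll.ALU  RAW r1
c4: i5+i6 beq.BR+sub.ALU  2-wide
c5: i7+i8 add.ALU+and.ALU  2-wide
c6: i9+i10 sub.ALU+xor.ALU  2-wide
c7: i11+i12 xor.ALU+st.MEM  2-wide
c8: i13 and.ALU  tail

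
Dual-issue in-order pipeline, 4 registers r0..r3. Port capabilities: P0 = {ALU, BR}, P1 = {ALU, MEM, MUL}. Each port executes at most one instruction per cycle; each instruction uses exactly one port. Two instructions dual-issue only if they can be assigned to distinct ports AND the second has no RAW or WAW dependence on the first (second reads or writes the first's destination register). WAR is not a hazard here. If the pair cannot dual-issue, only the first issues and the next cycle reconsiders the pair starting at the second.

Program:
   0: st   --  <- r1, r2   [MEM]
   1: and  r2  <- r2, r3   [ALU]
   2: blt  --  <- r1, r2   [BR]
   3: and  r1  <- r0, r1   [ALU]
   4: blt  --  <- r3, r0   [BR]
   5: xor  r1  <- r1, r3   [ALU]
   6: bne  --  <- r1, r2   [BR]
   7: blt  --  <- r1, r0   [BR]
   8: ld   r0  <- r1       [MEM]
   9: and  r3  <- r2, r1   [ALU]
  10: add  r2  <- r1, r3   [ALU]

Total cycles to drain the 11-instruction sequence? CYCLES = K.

CYCLES = 7

c0: i0+i1 st;and  pair
c1: i2+i3 blt;and  pair
c2: i4+i5 blt;xor  pair
c3: i6 bne  no-port BR/BR
c4: i7+i8 blt;ld  pair
c5: i9 and  RAW r3
c6: i10 add  tail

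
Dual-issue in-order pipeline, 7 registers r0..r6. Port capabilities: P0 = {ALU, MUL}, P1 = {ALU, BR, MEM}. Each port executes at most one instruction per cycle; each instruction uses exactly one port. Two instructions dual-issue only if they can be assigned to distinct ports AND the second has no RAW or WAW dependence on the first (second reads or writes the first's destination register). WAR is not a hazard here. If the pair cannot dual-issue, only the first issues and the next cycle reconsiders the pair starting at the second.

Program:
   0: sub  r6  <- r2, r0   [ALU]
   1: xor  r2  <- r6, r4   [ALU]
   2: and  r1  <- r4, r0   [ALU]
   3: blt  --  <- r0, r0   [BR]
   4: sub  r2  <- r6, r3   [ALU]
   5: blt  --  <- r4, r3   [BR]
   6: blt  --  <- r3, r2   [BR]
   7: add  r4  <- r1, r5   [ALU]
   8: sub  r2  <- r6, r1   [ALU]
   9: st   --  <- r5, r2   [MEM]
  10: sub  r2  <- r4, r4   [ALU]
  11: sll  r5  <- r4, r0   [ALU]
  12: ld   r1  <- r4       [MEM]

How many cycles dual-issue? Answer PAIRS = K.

t=0 i0:sub.ALU ; RAW r6
t=1 i1&i2:xor.ALU/and.ALU ; 2-wide
t=2 i3&i4:blt.BR/sub.ALU ; 2-wide
t=3 i5:blt.BR ; no-port BR/BR
t=4 i6&i7:blt.BR/add.ALU ; 2-wide
t=5 i8:sub.ALU ; RAW r2
t=6 i9&i10:st.MEM/sub.ALU ; 2-wide
t=7 i11&i12:sll.ALU/ld.MEM ; 2-wide

PAIRS = 5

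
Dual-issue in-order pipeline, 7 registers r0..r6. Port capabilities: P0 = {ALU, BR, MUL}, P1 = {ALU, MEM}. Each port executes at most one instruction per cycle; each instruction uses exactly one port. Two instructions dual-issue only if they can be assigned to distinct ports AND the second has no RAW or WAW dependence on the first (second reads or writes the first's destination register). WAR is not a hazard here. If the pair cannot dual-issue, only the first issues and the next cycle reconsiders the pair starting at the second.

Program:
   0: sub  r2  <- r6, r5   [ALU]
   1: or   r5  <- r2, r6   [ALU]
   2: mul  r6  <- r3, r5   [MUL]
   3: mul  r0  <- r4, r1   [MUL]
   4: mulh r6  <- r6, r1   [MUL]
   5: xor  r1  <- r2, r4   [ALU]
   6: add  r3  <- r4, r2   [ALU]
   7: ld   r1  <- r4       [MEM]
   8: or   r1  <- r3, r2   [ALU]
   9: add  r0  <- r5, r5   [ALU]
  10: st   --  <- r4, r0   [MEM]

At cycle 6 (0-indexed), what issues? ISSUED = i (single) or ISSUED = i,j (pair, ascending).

c0: i0 sub.ALU  RAW r2
c1: i1 or.ALU  RAW r5
c2: i2 mul.MUL  no-port MUL/MUL
c3: i3 mul.MUL  no-port MUL/MUL
c4: i4+i5 mulh.MUL;xor.ALU  dual
c5: i6+i7 add.ALU;ld.MEM  dual
c6: i8+i9 or.ALU;add.ALU  dual
c7: i10 st.MEM  tail

ISSUED = 8,9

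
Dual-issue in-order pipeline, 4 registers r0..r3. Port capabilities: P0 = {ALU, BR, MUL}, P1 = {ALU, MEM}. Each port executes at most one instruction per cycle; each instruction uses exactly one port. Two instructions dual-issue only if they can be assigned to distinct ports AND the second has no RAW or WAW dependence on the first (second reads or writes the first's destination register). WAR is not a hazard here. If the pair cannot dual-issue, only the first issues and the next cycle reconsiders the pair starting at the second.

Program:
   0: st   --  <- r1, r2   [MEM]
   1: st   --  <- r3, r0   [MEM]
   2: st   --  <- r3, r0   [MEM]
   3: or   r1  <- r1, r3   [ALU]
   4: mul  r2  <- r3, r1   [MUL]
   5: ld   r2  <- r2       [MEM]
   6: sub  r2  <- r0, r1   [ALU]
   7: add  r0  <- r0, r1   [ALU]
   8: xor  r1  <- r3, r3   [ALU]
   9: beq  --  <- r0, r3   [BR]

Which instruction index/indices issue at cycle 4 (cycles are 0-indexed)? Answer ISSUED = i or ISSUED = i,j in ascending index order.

ISSUED = 5

[0] i0  st.MEM  -- no-port MEM/MEM
[1] i1  st.MEM  -- no-port MEM/MEM
[2] i2&i3  st.MEM;or.ALU  -- dual
[3] i4  mul.MUL  -- RAW+WAW r2
[4] i5  ld.MEM  -- WAW r2
[5] i6&i7  sub.ALU;add.ALU  -- dual
[6] i8&i9  xor.ALU;beq.BR  -- dual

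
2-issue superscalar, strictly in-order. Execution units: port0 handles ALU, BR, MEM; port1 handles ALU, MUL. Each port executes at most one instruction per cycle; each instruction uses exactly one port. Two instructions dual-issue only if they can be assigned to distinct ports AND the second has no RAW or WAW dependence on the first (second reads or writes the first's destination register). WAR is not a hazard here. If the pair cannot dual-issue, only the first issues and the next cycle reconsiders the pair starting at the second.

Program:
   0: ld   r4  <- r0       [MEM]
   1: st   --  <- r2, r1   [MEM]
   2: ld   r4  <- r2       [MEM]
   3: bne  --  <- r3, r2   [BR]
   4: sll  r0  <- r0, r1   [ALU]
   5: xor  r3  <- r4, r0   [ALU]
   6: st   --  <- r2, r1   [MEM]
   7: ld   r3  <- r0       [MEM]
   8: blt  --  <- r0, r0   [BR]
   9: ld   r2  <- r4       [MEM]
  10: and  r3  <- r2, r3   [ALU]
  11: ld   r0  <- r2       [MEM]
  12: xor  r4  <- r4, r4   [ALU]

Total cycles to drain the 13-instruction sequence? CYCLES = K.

CYCLES = 10

c0: i0 ld  no-port MEM/MEM
c1: i1 st  no-port MEM/MEM
c2: i2 ld  no-port MEM/BR
c3: i3/i4 bne+sll  dual
c4: i5/i6 xor+st  dual
c5: i7 ld  no-port MEM/BR
c6: i8 blt  no-port BR/MEM
c7: i9 ld  RAW r2
c8: i10/i11 and+ld  dual
c9: i12 xor  tail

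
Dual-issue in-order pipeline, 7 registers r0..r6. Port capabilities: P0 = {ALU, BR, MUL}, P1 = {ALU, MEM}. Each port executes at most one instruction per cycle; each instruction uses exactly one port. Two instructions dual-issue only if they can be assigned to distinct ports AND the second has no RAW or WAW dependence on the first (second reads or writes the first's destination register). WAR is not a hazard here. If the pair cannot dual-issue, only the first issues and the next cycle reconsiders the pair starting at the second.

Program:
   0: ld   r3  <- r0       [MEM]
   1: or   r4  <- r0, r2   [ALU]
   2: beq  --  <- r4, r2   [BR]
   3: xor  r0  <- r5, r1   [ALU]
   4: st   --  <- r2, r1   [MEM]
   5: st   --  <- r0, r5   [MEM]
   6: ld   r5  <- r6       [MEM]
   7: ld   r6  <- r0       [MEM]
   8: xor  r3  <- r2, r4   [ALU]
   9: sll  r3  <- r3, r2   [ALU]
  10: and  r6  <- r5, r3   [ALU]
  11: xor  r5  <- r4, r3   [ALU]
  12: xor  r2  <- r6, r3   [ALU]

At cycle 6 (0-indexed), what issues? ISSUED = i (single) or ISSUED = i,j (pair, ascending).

t=0 i0&i1:ld.MEM+or.ALU ; pair
t=1 i2&i3:beq.BR+xor.ALU ; pair
t=2 i4:st.MEM ; no-port MEM/MEM
t=3 i5:st.MEM ; no-port MEM/MEM
t=4 i6:ld.MEM ; no-port MEM/MEM
t=5 i7&i8:ld.MEM+xor.ALU ; pair
t=6 i9:sll.ALU ; RAW r3
t=7 i10&i11:and.ALU+xor.ALU ; pair
t=8 i12:xor.ALU ; tail

ISSUED = 9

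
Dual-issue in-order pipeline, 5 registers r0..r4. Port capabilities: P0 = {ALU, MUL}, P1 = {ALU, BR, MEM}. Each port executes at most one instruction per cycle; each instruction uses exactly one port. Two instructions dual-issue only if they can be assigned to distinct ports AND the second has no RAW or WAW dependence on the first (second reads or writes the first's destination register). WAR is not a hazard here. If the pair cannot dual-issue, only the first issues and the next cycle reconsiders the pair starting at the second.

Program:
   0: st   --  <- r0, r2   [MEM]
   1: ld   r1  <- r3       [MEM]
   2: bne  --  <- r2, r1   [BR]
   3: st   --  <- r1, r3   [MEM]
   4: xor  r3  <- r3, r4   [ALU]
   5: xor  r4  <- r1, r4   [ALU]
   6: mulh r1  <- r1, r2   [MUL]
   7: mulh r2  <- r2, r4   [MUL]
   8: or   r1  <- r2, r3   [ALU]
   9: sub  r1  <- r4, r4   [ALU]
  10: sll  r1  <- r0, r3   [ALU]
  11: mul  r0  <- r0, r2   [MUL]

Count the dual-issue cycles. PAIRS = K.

#0 head=0: st i0 no-port MEM/MEM
#1 head=1: ld i1 no-port MEM/BR
#2 head=2: bne i2 no-port BR/MEM
#3 head=3: st;xor i3,i4 2-wide
#4 head=5: xor;mulh i5,i6 2-wide
#5 head=7: mulh i7 RAW r2
#6 head=8: or i8 WAW r1
#7 head=9: sub i9 WAW r1
#8 head=10: sll;mul i10,i11 2-wide

PAIRS = 3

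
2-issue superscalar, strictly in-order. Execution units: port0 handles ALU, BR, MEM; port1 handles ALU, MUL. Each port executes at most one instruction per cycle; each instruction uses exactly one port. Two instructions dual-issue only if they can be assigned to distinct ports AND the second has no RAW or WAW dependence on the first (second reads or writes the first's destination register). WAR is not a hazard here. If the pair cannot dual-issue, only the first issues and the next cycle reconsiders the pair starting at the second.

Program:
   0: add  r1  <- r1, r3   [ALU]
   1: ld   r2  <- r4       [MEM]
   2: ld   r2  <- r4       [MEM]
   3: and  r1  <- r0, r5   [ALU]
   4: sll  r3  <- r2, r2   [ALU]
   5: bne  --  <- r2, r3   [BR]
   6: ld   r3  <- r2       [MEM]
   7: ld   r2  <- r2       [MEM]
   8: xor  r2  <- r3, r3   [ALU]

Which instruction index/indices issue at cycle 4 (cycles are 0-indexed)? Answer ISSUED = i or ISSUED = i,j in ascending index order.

c0: i0/i1 add.ALU/ld.MEM  pair
c1: i2/i3 ld.MEM/and.ALU  pair
c2: i4 sll.ALU  RAW r3
c3: i5 bne.BR  no-port BR/MEM
c4: i6 ld.MEM  no-port MEM/MEM
c5: i7 ld.MEM  WAW r2
c6: i8 xor.ALU  tail

ISSUED = 6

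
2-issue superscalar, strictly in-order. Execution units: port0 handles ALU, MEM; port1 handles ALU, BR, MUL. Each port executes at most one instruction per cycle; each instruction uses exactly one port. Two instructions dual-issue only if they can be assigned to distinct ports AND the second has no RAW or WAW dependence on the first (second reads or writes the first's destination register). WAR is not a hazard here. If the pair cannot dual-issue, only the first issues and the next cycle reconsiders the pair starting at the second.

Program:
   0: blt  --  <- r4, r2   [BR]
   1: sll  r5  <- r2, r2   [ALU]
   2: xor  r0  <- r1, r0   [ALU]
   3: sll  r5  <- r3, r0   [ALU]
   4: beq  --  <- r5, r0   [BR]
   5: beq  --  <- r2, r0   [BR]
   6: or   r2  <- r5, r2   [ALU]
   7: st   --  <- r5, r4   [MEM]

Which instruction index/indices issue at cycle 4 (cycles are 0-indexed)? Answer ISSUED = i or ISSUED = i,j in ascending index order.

t=0 i0+i1:blt.BR sll.ALU ; 2-wide
t=1 i2:xor.ALU ; RAW r0
t=2 i3:sll.ALU ; RAW r5
t=3 i4:beq.BR ; no-port BR/BR
t=4 i5+i6:beq.BR or.ALU ; 2-wide
t=5 i7:st.MEM ; tail

ISSUED = 5,6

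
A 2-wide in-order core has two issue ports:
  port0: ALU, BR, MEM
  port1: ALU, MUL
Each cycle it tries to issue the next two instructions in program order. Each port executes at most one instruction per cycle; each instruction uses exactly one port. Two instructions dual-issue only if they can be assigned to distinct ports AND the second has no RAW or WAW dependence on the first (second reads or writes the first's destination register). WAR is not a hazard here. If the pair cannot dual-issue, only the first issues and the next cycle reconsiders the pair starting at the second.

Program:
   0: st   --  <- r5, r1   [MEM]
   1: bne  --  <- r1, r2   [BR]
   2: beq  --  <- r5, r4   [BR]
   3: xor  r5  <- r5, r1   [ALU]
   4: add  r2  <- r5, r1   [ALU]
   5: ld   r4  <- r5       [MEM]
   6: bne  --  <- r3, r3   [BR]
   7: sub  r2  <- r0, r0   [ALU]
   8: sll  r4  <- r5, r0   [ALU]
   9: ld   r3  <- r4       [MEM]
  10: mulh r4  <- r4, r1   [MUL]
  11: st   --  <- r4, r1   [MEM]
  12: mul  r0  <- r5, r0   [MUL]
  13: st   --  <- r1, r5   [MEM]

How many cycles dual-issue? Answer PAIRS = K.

PAIRS = 5

[0] i0  st  -- no-port MEM/BR
[1] i1  bne  -- no-port BR/BR
[2] i2/i3  beq;xor  -- 2-wide
[3] i4/i5  add;ld  -- 2-wide
[4] i6/i7  bne;sub  -- 2-wide
[5] i8  sll  -- RAW r4
[6] i9/i10  ld;mulh  -- 2-wide
[7] i11/i12  st;mul  -- 2-wide
[8] i13  st  -- tail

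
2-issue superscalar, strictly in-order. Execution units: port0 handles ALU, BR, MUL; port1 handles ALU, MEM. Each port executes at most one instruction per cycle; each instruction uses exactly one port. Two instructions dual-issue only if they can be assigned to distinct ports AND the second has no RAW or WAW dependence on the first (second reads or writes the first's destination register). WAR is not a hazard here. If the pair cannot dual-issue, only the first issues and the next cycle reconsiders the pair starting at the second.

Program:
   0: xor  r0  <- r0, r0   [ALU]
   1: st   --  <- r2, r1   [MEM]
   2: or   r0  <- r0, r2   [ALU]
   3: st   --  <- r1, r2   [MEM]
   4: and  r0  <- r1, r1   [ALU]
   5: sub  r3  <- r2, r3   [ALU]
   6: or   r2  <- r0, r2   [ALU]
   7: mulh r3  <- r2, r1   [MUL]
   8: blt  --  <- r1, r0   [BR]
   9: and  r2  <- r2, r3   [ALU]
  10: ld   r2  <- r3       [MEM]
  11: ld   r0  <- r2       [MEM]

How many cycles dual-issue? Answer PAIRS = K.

PAIRS = 4

#0 head=0: xor.ALU+st.MEM i0,i1 dual
#1 head=2: or.ALU+st.MEM i2,i3 dual
#2 head=4: and.ALU+sub.ALU i4,i5 dual
#3 head=6: or.ALU i6 RAW r2
#4 head=7: mulh.MUL i7 no-port MUL/BR
#5 head=8: blt.BR+and.ALU i8,i9 dual
#6 head=10: ld.MEM i10 no-port MEM/MEM
#7 head=11: ld.MEM i11 tail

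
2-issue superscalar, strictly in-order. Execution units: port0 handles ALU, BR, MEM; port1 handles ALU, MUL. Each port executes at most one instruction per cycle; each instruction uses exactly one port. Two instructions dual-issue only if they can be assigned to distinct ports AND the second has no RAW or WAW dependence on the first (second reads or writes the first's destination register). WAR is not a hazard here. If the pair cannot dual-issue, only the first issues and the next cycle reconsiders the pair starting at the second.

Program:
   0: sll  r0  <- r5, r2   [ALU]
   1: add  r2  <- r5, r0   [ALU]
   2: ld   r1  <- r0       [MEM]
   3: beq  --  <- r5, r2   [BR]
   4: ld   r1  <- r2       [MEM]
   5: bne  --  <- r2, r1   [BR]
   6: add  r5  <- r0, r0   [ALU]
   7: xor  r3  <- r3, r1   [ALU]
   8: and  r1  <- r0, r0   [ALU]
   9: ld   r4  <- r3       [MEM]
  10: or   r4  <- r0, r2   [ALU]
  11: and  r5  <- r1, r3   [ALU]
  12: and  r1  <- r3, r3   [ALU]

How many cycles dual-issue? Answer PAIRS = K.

PAIRS = 4

[0] i0  sll  -- RAW r0
[1] i1&i2  add/ld  -- dual
[2] i3  beq  -- no-port BR/MEM
[3] i4  ld  -- no-port MEM/BR
[4] i5&i6  bne/add  -- dual
[5] i7&i8  xor/and  -- dual
[6] i9  ld  -- WAW r4
[7] i10&i11  or/and  -- dual
[8] i12  and  -- tail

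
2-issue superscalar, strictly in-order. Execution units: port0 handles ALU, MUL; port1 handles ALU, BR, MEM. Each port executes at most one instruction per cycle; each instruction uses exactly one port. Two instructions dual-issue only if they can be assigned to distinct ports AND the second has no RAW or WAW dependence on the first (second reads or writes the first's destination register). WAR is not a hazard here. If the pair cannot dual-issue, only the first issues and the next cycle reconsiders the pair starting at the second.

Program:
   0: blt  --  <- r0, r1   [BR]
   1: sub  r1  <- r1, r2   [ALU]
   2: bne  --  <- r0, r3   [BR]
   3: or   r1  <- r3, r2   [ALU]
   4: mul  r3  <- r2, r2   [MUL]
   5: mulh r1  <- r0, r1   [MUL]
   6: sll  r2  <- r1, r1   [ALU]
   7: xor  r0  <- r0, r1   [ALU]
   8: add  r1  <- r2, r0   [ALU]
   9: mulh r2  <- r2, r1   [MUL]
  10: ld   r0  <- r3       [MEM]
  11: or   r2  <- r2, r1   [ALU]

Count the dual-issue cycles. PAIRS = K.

t=0 i0&i1:blt sub ; pair
t=1 i2&i3:bne or ; pair
t=2 i4:mul ; no-port MUL/MUL
t=3 i5:mulh ; RAW r1
t=4 i6&i7:sll xor ; pair
t=5 i8:add ; RAW r1
t=6 i9&i10:mulh ld ; pair
t=7 i11:or ; tail

PAIRS = 4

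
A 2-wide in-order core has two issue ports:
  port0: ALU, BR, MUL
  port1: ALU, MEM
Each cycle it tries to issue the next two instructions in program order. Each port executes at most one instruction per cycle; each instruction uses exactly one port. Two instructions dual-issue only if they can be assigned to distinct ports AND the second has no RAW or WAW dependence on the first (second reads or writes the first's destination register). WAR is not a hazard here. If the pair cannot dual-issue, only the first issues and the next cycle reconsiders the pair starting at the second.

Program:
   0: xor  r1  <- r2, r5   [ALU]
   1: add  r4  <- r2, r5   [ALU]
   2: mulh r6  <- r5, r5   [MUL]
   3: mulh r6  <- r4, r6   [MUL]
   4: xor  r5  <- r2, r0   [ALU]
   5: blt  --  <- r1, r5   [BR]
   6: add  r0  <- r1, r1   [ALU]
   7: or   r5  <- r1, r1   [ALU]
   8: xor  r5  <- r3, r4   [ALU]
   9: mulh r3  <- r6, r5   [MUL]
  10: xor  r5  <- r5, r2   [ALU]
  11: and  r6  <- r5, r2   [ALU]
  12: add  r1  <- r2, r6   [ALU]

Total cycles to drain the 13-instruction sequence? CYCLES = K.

0. xor add @i0&i1  | 2-wide
1. mulh @i2  | no-port MUL/MUL
2. mulh xor @i3&i4  | 2-wide
3. blt add @i5&i6  | 2-wide
4. or @i7  | WAW r5
5. xor @i8  | RAW r5
6. mulh xor @i9&i10  | 2-wide
7. and @i11  | RAW r6
8. add @i12  | tail

CYCLES = 9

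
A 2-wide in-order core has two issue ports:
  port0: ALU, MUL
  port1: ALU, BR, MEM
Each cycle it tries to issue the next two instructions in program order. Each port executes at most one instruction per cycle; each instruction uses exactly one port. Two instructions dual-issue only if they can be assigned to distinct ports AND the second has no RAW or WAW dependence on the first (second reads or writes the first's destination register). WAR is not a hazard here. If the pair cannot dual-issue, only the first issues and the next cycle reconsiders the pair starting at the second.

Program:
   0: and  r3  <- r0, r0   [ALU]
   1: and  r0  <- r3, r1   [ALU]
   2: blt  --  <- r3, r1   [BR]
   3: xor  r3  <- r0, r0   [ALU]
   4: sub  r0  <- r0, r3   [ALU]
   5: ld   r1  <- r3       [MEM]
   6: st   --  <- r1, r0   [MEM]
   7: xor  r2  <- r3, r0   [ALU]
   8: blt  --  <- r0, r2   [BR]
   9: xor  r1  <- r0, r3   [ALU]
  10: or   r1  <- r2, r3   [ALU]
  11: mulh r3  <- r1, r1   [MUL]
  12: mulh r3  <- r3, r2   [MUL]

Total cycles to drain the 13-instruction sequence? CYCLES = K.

CYCLES = 9

[0] i0  and.ALU  -- RAW r3
[1] i1,i2  and.ALU blt.BR  -- 2-wide
[2] i3  xor.ALU  -- RAW r3
[3] i4,i5  sub.ALU ld.MEM  -- 2-wide
[4] i6,i7  st.MEM xor.ALU  -- 2-wide
[5] i8,i9  blt.BR xor.ALU  -- 2-wide
[6] i10  or.ALU  -- RAW r1
[7] i11  mulh.MUL  -- no-port MUL/MUL
[8] i12  mulh.MUL  -- tail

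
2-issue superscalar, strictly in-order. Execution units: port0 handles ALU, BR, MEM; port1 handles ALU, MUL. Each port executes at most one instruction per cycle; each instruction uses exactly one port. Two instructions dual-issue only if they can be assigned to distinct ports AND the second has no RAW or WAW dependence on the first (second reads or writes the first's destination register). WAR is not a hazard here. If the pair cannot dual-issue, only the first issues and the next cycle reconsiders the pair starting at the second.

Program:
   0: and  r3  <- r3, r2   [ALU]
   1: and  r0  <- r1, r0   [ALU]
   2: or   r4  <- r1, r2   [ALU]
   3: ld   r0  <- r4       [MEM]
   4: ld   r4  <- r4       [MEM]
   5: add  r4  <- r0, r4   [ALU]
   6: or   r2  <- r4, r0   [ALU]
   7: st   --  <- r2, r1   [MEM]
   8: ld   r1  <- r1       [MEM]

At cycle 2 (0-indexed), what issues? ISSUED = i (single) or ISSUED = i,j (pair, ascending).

[0] i0+i1  and+and  -- pair
[1] i2  or  -- RAW r4
[2] i3  ld  -- no-port MEM/MEM
[3] i4  ld  -- RAW+WAW r4
[4] i5  add  -- RAW r4
[5] i6  or  -- RAW r2
[6] i7  st  -- no-port MEM/MEM
[7] i8  ld  -- tail

ISSUED = 3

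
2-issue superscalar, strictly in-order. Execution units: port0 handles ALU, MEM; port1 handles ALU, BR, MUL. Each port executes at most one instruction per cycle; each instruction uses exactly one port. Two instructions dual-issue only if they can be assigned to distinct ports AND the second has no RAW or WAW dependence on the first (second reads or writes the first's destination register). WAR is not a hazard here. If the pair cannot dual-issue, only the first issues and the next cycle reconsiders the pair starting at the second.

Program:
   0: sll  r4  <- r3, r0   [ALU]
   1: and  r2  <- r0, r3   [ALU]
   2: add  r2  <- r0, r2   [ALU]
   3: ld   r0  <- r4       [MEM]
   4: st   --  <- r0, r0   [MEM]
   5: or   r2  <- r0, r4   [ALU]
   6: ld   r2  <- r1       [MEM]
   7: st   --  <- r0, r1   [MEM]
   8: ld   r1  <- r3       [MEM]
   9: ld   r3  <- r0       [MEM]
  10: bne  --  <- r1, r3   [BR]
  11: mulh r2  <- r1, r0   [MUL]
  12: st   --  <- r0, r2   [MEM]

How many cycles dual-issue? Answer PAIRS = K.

PAIRS = 3

#0 head=0: sll.ALU/and.ALU i0&i1 pair
#1 head=2: add.ALU/ld.MEM i2&i3 pair
#2 head=4: st.MEM/or.ALU i4&i5 pair
#3 head=6: ld.MEM i6 no-port MEM/MEM
#4 head=7: st.MEM i7 no-port MEM/MEM
#5 head=8: ld.MEM i8 no-port MEM/MEM
#6 head=9: ld.MEM i9 RAW r3
#7 head=10: bne.BR i10 no-port BR/MUL
#8 head=11: mulh.MUL i11 RAW r2
#9 head=12: st.MEM i12 tail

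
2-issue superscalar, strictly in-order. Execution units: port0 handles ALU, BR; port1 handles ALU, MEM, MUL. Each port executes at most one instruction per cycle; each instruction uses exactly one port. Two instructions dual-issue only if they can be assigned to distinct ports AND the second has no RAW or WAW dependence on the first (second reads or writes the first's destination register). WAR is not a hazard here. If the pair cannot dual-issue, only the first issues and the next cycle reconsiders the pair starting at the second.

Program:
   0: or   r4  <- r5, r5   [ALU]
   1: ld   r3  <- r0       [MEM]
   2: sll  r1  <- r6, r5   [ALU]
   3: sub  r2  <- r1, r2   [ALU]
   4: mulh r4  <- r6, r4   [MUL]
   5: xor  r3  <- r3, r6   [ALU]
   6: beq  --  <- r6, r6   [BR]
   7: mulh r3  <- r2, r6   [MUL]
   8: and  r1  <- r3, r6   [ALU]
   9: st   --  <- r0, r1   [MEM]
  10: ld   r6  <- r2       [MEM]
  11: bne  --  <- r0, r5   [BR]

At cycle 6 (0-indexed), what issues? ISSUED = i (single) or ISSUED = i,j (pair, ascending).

[0] i0,i1  or ld  -- dual
[1] i2  sll  -- RAW r1
[2] i3,i4  sub mulh  -- dual
[3] i5,i6  xor beq  -- dual
[4] i7  mulh  -- RAW r3
[5] i8  and  -- RAW r1
[6] i9  st  -- no-port MEM/MEM
[7] i10,i11  ld bne  -- dual

ISSUED = 9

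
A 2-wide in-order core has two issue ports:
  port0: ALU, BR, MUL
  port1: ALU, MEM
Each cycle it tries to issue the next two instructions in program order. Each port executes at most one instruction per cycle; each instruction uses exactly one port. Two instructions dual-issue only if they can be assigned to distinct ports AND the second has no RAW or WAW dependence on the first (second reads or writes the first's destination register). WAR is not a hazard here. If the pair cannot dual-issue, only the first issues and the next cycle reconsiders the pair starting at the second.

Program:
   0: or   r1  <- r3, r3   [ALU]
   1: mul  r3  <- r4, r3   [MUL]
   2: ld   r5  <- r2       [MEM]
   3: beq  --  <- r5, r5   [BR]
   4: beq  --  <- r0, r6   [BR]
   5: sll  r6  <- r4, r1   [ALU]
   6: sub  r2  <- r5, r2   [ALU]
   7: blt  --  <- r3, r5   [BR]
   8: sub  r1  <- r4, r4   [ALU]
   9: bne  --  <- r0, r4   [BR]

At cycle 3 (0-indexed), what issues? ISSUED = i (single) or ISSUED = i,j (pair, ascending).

#0 head=0: or mul i0&i1 dual
#1 head=2: ld i2 RAW r5
#2 head=3: beq i3 no-port BR/BR
#3 head=4: beq sll i4&i5 dual
#4 head=6: sub blt i6&i7 dual
#5 head=8: sub bne i8&i9 dual

ISSUED = 4,5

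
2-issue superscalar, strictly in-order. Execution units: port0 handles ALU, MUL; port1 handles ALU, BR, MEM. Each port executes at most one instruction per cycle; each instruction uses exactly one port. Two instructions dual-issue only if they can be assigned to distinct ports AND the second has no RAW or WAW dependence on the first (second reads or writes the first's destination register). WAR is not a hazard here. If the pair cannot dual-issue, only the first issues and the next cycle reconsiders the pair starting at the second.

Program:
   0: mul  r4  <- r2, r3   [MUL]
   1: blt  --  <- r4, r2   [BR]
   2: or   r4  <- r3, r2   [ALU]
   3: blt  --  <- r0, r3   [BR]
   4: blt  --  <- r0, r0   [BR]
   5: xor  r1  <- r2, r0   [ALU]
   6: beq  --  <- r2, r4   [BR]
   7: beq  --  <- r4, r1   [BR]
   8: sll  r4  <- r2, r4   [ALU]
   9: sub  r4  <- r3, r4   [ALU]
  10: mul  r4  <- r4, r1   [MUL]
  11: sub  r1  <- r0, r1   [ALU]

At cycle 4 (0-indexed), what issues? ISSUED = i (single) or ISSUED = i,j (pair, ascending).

[0] i0  mul.MUL  -- RAW r4
[1] i1&i2  blt.BR+or.ALU  -- 2-wide
[2] i3  blt.BR  -- no-port BR/BR
[3] i4&i5  blt.BR+xor.ALU  -- 2-wide
[4] i6  beq.BR  -- no-port BR/BR
[5] i7&i8  beq.BR+sll.ALU  -- 2-wide
[6] i9  sub.ALU  -- RAW+WAW r4
[7] i10&i11  mul.MUL+sub.ALU  -- 2-wide

ISSUED = 6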